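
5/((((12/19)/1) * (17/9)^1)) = 285/68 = 4.19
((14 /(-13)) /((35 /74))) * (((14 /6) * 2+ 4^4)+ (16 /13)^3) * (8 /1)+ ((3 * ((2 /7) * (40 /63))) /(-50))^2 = -73784826454016 /15429366225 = -4782.10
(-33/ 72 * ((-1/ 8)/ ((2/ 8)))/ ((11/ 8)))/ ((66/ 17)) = 17/ 396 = 0.04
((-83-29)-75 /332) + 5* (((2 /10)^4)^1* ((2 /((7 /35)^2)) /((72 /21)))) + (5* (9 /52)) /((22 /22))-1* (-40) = -4612327 /64740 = -71.24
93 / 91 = 1.02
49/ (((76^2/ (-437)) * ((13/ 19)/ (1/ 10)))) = -1127/ 2080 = -0.54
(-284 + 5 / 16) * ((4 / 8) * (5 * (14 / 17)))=-9345 / 16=-584.06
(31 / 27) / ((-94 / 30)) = -0.37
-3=-3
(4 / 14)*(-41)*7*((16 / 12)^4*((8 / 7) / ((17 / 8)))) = -1343488 / 9639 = -139.38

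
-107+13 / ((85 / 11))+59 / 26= -227737 / 2210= -103.05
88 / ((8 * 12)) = 11 / 12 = 0.92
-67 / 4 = -16.75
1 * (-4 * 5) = -20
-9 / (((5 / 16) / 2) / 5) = -288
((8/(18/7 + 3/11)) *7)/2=2156/219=9.84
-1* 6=-6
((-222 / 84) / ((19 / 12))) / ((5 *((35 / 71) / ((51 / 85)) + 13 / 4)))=-189144 / 2306885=-0.08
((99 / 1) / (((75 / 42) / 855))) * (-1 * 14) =-3318084 / 5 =-663616.80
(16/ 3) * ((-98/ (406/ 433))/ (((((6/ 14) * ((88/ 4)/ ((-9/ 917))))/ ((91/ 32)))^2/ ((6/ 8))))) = -225897399/ 61663179776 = -0.00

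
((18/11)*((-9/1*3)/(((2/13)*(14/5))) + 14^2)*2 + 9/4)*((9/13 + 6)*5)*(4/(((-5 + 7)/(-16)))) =-470081880/1001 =-469612.27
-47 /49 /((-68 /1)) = 47 /3332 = 0.01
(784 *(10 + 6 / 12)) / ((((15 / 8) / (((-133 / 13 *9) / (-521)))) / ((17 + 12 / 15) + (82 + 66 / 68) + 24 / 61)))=13782980145312 / 175590025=78495.23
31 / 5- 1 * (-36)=211 / 5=42.20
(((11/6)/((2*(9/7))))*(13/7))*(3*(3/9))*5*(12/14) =715/126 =5.67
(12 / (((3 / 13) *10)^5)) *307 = 113986951 / 2025000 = 56.29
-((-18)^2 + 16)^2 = -115600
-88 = -88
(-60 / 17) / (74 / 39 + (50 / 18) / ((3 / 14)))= -5265 / 22168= -0.24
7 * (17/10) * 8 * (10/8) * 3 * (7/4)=2499/4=624.75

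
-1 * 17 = -17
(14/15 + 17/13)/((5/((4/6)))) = 874/2925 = 0.30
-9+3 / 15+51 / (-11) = -739 / 55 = -13.44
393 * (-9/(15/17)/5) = -20043/25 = -801.72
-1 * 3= -3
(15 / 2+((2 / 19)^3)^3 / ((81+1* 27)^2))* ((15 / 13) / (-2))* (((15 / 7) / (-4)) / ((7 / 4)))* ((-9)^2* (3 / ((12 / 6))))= 37806321163001025 / 234916643983112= 160.94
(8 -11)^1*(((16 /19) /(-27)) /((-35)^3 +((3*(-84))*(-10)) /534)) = -1424 /652442805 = -0.00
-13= -13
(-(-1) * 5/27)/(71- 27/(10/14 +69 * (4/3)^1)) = 649/247806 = 0.00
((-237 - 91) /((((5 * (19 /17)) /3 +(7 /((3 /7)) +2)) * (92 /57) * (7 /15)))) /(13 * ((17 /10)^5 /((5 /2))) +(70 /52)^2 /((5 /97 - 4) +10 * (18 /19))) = -51278031587250000 /176366937168488227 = -0.29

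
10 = 10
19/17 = 1.12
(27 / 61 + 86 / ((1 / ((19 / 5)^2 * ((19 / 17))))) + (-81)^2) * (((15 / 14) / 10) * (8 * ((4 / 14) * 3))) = 1059879672 / 181475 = 5840.36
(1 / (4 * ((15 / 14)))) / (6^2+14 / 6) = 7 / 1150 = 0.01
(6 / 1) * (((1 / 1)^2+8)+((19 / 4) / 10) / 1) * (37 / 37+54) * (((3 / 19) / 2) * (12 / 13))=112563 / 494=227.86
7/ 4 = 1.75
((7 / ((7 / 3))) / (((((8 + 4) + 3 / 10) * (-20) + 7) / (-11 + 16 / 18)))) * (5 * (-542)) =-246610 / 717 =-343.95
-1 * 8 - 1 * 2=-10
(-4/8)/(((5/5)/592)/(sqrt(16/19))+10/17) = -476631040/560736909+342176 * sqrt(19)/560736909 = -0.85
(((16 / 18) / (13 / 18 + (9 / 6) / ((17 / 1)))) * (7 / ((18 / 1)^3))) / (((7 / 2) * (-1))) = -17 / 45198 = -0.00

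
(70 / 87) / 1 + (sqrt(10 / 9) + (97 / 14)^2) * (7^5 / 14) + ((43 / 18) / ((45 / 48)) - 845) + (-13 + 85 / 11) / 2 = 2401 * sqrt(10) / 6 + 19563858073 / 344520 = 58051.28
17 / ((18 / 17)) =289 / 18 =16.06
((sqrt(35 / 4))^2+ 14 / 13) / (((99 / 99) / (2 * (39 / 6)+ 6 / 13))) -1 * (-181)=211781 / 676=313.29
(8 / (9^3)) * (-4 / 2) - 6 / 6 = -745 / 729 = -1.02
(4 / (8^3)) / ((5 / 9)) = 9 / 640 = 0.01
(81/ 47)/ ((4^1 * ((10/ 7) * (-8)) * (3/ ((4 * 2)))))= -189/ 1880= -0.10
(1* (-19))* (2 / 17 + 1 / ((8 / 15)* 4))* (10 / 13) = -30305 / 3536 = -8.57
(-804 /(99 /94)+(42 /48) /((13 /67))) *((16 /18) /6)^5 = -333374848 /6155681103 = -0.05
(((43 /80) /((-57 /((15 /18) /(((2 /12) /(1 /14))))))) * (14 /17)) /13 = -43 /201552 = -0.00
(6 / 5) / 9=2 / 15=0.13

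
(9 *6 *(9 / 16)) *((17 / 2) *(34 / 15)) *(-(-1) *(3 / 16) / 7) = 70227 / 4480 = 15.68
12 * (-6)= -72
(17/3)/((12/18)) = 8.50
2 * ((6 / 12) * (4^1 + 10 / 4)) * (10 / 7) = 65 / 7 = 9.29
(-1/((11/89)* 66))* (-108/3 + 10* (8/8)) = 1157/363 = 3.19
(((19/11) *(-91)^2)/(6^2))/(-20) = -157339/7920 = -19.87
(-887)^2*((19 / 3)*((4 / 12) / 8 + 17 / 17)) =373715275 / 72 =5190489.93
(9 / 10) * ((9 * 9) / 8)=729 / 80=9.11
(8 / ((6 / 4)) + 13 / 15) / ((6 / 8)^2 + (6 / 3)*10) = 496 / 1645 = 0.30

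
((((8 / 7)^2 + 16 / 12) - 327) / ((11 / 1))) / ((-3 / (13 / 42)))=619853 / 203742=3.04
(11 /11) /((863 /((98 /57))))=98 /49191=0.00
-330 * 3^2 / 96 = -495 / 16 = -30.94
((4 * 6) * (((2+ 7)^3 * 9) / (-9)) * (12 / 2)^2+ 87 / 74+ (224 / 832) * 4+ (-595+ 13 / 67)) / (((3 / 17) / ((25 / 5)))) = -3453969140015 / 193362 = -17862709.01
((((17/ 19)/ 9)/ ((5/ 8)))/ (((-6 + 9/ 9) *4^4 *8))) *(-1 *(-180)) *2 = -17/ 3040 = -0.01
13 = 13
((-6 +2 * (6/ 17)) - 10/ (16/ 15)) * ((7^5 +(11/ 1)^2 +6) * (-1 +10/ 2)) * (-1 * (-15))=-253374975/ 17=-14904410.29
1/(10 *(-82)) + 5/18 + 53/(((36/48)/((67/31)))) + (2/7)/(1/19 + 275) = 213427610707/1394871660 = 153.01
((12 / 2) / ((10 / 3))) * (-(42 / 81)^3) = -2744 / 10935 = -0.25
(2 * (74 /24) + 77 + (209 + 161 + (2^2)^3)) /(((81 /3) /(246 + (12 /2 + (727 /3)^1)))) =4601749 /486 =9468.62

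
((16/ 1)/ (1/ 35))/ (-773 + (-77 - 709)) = -560/ 1559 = -0.36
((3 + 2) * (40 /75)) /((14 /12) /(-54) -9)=-864 /2923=-0.30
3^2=9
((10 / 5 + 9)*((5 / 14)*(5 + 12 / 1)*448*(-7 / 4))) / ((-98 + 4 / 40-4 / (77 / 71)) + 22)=657.89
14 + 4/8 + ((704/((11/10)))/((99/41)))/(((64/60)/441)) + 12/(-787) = 1897550389/17314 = 109596.30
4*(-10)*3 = -120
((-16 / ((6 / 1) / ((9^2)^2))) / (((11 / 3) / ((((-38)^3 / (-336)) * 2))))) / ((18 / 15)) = -100004220 / 77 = -1298756.10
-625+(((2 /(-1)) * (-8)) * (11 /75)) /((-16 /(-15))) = -3114 /5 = -622.80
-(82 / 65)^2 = -6724 / 4225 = -1.59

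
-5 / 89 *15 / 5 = -0.17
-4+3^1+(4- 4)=-1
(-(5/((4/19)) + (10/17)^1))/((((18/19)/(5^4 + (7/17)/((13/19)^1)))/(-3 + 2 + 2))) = -241529045/15028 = -16071.94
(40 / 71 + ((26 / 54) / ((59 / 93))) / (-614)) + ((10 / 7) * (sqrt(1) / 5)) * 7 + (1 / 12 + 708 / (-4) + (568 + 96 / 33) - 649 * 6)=-1781126925419 / 509265108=-3497.45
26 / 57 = 0.46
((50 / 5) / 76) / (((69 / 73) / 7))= 2555 / 2622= 0.97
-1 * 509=-509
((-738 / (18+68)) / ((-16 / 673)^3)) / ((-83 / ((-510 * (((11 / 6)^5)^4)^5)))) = 146391712401379992348717931467122647805725427730524833106042741170880565212116795625830014950304061287464032967211245 / 176863320539724084251237456667466589790592258099425730297342016320302292228380819456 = 827710980177486442908172800000000.00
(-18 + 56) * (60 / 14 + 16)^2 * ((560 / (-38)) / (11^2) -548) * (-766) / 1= 38927050124736 / 5929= 6565533837.87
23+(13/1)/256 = 23.05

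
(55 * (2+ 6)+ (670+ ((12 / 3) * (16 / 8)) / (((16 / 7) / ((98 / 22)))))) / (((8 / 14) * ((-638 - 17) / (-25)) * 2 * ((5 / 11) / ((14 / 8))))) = 1213387 / 8384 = 144.73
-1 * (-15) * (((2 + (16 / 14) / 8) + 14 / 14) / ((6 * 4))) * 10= 275 / 14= 19.64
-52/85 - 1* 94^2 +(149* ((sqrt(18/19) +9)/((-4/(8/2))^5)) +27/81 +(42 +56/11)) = -10275.21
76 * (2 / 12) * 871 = 33098 / 3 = 11032.67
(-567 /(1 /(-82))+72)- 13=46553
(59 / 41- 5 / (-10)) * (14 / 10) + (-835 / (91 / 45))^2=578880273003 / 3395210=170499.11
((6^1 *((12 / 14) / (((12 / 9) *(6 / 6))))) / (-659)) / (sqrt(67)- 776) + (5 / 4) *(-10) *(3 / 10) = -3.75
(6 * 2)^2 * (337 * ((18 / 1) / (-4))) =-218376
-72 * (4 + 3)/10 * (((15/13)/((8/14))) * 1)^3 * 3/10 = -8751645/70304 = -124.48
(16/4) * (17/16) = 17/4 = 4.25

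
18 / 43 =0.42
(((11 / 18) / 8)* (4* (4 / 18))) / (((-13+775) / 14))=77 / 61722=0.00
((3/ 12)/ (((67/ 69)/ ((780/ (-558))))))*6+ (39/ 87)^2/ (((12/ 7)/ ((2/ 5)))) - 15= -896740109/ 52402710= -17.11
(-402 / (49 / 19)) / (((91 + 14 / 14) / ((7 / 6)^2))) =-1273 / 552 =-2.31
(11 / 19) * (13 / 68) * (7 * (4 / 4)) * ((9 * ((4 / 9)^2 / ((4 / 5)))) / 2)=5005 / 5814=0.86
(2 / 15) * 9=6 / 5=1.20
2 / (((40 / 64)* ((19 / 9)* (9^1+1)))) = 72 / 475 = 0.15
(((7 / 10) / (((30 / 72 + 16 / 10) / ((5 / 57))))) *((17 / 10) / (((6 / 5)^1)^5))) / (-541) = -371875 / 9671469984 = -0.00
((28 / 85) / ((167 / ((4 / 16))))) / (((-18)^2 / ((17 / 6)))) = 7 / 1623240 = 0.00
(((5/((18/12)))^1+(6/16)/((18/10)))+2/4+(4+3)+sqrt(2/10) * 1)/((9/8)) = 8 * sqrt(5)/45+265/27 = 10.21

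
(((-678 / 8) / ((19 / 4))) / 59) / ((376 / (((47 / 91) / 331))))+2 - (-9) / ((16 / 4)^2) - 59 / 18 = -3477867125 / 4862252304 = -0.72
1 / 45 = 0.02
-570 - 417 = -987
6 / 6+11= 12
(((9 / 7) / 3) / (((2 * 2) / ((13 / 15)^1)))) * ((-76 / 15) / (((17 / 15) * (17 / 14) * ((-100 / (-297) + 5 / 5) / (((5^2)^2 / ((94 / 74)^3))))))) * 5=-4644816783750 / 11911924259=-389.93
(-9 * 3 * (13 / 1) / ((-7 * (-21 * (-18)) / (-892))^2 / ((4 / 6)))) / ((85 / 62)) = -320652592 / 16530885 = -19.40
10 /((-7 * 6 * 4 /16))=-20 /21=-0.95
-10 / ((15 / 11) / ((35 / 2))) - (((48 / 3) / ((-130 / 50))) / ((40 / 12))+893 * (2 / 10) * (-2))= 44989 / 195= 230.71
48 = 48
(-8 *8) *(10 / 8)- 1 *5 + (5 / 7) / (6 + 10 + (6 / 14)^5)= -4573234 / 53831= -84.96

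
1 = 1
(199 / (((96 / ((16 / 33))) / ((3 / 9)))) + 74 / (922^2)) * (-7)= -148059338 / 63118737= -2.35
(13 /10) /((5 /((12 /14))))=39 /175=0.22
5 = 5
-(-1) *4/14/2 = 1/7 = 0.14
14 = 14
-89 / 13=-6.85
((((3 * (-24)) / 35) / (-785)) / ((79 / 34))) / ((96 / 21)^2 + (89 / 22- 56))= -376992 / 10381000925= -0.00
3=3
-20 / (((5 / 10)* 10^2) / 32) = -64 / 5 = -12.80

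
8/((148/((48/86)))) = 48/1591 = 0.03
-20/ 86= -10/ 43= -0.23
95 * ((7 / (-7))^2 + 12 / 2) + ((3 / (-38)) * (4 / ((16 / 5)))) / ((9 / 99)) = 100915 / 152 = 663.91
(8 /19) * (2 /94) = 8 /893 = 0.01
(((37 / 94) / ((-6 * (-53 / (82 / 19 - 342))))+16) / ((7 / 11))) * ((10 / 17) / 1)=14.40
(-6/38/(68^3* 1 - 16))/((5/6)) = -9/14934760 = -0.00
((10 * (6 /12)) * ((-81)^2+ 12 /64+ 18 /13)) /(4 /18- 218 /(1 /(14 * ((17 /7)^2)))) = -429979725 /235876576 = -1.82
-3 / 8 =-0.38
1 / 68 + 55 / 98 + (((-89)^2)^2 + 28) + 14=209057288875 / 3332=62742283.58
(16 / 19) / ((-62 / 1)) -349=-205569 / 589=-349.01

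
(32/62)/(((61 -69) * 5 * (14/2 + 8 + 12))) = -2/4185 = -0.00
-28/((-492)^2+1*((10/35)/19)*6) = -931/8048631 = -0.00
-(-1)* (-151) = -151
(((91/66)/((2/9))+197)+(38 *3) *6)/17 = 52.19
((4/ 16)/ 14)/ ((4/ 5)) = 5/ 224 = 0.02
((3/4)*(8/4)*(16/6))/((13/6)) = 24/13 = 1.85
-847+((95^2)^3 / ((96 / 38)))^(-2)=-165224282924341516232177732071 / 195069991646211943603515625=-847.00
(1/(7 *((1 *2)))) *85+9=211/14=15.07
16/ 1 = 16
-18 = -18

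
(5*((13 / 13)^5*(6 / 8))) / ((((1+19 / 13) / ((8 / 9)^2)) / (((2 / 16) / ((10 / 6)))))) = 13 / 144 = 0.09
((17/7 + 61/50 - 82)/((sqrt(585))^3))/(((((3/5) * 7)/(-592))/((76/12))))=17136328 * sqrt(65)/27948375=4.94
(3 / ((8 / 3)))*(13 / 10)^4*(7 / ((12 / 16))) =599781 / 20000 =29.99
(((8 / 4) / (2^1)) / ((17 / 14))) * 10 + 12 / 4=191 / 17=11.24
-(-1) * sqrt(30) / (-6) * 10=-5 * sqrt(30) / 3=-9.13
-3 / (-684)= 1 / 228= 0.00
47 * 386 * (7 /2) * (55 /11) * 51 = 16191735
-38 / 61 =-0.62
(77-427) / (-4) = 175 / 2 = 87.50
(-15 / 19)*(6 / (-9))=10 / 19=0.53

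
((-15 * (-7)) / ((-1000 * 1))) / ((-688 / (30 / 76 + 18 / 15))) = 6363 / 26144000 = 0.00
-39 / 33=-13 / 11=-1.18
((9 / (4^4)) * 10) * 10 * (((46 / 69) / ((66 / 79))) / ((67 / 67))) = 1975 / 704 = 2.81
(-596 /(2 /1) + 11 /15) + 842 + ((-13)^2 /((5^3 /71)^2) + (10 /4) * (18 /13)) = 367281481 /609375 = 602.72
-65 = -65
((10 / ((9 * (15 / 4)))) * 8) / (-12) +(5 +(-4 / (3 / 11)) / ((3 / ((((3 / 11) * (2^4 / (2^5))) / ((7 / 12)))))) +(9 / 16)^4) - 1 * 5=-1.24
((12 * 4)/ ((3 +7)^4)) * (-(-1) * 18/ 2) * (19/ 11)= 513/ 6875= 0.07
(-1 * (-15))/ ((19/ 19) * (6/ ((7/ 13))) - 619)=-21/ 851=-0.02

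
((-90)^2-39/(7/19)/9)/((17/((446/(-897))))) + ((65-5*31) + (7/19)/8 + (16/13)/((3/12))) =-15653535869/48674808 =-321.59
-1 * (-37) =37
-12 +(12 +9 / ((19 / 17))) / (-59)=-13833 / 1121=-12.34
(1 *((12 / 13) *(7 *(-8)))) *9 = -6048 / 13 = -465.23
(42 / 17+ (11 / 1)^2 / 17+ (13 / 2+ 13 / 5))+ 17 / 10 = 1733 / 85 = 20.39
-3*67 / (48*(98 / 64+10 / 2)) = -134 / 209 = -0.64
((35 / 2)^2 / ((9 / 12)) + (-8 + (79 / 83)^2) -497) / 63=-1979087 / 1302021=-1.52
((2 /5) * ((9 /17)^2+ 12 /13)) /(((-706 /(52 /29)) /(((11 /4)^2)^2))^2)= 12598514513013 /1240518362767360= 0.01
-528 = -528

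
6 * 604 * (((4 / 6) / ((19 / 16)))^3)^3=42502721483309056 / 2117153985128019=20.08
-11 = -11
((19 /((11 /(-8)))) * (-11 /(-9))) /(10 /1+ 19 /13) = -1976 /1341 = -1.47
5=5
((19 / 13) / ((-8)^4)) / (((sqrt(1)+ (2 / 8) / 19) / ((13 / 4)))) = 361 / 315392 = 0.00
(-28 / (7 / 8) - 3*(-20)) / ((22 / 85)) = 1190 / 11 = 108.18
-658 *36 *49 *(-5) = 5803560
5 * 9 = 45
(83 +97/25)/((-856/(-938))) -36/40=504519/5350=94.30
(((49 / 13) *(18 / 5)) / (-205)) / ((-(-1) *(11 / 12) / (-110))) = 21168 / 2665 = 7.94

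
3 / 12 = 0.25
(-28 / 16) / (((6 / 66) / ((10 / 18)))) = -385 / 36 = -10.69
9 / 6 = 3 / 2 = 1.50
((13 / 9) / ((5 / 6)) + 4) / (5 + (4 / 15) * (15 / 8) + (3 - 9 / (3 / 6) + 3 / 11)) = -1892 / 3045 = -0.62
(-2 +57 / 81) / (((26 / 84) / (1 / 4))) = -245 / 234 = -1.05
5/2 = 2.50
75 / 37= 2.03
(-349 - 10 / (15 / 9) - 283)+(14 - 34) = -658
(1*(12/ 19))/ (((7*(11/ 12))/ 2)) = 288/ 1463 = 0.20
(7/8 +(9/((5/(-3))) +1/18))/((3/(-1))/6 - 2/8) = 1609/270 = 5.96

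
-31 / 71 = -0.44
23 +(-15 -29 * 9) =-253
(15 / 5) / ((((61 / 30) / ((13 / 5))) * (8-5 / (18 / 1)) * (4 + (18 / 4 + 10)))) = 8424 / 313723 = 0.03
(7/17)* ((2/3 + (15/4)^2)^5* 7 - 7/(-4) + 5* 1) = 8655531736382531/4331667456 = 1998198.57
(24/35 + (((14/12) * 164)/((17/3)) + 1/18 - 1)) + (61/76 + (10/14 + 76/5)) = 2919959/58140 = 50.22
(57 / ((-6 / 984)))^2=87385104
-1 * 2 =-2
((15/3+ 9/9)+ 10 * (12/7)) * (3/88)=243/308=0.79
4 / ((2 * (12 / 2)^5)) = 1 / 3888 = 0.00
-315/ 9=-35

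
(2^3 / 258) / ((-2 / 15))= -10 / 43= -0.23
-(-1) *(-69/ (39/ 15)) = -345/ 13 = -26.54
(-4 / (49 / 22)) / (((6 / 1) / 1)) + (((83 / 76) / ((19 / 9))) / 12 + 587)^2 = 1690095775455043 / 4904239872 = 344619.31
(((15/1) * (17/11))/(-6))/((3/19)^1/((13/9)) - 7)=20995/37444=0.56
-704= -704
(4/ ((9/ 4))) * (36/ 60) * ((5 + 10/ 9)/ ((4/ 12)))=176/ 9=19.56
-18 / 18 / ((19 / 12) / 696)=-439.58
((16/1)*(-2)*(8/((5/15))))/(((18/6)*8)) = -32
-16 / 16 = -1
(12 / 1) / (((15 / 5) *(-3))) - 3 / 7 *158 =-1450 / 21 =-69.05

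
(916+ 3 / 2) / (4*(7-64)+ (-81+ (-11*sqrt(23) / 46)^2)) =-84410 / 28307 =-2.98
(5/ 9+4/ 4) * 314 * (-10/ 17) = -43960/ 153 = -287.32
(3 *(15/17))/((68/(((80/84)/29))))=75/58667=0.00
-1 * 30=-30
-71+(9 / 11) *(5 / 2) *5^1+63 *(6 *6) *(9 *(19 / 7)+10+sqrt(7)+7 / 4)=87992.79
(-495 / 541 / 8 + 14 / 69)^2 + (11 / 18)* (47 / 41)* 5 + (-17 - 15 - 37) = -65.49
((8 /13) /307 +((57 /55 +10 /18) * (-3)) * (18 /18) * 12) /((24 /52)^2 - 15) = 54509832 /14065205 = 3.88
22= 22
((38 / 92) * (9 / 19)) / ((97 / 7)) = 63 / 4462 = 0.01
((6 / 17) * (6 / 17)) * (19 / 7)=684 / 2023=0.34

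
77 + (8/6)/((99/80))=78.08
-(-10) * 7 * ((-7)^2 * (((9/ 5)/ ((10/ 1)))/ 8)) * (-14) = -21609/ 20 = -1080.45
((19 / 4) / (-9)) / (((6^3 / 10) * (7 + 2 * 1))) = -95 / 34992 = -0.00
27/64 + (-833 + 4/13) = -692449/832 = -832.27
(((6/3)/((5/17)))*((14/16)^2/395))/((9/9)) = 833/63200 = 0.01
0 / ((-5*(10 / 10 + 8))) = 0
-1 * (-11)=11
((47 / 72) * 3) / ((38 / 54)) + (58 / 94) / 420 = 2088607 / 750120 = 2.78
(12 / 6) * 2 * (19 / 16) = 19 / 4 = 4.75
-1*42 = -42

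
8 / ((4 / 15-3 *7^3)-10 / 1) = -120 / 15581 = -0.01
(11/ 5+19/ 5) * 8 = 48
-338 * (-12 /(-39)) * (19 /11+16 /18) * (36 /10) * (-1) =53872 /55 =979.49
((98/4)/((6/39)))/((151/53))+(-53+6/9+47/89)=4.09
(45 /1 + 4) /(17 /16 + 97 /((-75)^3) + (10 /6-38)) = -330750000 /238079677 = -1.39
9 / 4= 2.25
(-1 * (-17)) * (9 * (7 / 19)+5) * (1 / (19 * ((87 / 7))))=18802 / 31407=0.60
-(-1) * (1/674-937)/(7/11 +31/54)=-774.10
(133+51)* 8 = 1472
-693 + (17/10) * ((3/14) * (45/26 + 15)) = -500067/728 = -686.91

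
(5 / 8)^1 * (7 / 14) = 5 / 16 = 0.31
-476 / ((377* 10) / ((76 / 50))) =-9044 / 47125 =-0.19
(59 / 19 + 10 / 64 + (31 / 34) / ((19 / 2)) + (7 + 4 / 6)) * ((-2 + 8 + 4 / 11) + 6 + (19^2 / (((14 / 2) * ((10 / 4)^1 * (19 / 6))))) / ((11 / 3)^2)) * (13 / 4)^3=10216069138067 / 2101102080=4862.24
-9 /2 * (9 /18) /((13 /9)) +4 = 127 /52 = 2.44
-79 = -79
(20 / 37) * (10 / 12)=50 / 111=0.45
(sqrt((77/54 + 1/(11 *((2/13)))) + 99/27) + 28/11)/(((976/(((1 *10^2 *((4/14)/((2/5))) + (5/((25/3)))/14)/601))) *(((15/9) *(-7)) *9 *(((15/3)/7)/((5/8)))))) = -5003/1935700800 - 5003 *sqrt(13926)/243898300800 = -0.00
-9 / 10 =-0.90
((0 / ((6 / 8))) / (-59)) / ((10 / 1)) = 0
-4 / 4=-1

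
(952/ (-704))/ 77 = -17/ 968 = -0.02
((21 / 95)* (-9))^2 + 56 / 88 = 456106 / 99275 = 4.59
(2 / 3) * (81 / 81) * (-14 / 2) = -4.67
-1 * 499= -499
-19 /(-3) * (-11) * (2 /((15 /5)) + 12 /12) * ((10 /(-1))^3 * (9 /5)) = 209000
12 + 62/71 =914/71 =12.87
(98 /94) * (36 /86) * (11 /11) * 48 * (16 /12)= 56448 /2021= 27.93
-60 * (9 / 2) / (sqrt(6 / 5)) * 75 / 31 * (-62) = 6750 * sqrt(30) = 36971.27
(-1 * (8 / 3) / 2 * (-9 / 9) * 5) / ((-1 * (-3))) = 20 / 9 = 2.22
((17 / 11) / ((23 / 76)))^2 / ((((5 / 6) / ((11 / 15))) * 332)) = 834632 / 12074425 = 0.07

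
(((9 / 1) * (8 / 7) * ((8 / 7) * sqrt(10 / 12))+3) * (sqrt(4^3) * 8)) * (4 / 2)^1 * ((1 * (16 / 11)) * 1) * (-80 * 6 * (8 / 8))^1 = -94371840 * sqrt(30) / 539 -2949120 / 11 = -1227092.27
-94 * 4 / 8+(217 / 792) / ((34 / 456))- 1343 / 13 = -2138789 / 14586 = -146.63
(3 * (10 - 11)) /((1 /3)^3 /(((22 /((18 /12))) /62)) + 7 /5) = -2970 /1541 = -1.93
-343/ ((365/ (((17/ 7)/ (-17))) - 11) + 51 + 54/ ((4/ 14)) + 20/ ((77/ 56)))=3773/ 25426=0.15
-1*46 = -46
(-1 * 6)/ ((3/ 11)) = -22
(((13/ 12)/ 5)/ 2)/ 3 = 13/ 360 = 0.04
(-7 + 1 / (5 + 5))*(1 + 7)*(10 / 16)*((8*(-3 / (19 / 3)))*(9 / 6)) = 3726 / 19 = 196.11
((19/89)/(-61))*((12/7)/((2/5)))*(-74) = 42180/38003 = 1.11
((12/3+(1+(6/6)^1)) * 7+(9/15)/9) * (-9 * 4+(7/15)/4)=-1358543/900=-1509.49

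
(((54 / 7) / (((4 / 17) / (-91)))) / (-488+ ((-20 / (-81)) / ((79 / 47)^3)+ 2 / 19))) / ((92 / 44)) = 49804503697377 / 17027762094740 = 2.92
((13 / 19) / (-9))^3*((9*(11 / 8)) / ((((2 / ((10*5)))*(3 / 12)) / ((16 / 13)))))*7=-2602600 / 555579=-4.68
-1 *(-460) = 460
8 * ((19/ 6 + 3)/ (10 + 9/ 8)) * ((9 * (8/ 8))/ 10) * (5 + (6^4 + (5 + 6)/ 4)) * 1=463092/ 89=5203.28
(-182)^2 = 33124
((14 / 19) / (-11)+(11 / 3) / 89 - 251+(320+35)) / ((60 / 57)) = 5802073 / 58740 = 98.78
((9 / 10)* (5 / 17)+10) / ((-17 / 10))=-1745 / 289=-6.04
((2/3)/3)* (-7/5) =-14/45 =-0.31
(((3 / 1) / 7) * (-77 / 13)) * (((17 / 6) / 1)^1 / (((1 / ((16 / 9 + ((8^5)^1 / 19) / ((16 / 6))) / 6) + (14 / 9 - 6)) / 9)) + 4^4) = -18278048316 / 28772939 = -635.25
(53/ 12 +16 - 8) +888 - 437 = 463.42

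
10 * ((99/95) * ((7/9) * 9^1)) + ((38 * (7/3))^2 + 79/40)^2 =152271567349219/2462400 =61838680.70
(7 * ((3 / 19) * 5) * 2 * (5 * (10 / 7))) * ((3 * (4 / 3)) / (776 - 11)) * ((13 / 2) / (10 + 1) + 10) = 46600 / 10659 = 4.37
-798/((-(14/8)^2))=1824/7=260.57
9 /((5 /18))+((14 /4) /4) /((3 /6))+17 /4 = 192 /5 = 38.40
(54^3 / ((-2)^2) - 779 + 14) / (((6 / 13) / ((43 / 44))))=7192653 / 88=81734.69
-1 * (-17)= 17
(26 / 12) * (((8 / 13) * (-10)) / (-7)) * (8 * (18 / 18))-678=-13918 / 21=-662.76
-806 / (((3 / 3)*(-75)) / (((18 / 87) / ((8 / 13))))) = 5239 / 1450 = 3.61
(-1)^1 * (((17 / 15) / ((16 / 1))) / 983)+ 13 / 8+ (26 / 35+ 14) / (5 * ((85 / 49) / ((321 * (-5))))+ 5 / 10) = 115379755663 / 3670679280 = 31.43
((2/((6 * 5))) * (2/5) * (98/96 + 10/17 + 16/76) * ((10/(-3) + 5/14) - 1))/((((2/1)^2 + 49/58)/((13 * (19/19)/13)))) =-0.04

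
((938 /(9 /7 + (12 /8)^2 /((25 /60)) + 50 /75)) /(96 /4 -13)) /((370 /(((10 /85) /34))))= 9849 /90804956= 0.00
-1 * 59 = -59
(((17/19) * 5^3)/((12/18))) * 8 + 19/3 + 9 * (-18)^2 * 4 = 741709/57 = 13012.44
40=40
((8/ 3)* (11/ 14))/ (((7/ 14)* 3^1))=88/ 63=1.40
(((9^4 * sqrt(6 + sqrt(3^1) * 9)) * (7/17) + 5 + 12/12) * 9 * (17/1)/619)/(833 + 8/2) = 34/19189 + 15309 * sqrt(6 + 9 * sqrt(3))/19189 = 3.71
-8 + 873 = 865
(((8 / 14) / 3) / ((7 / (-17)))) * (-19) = 1292 / 147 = 8.79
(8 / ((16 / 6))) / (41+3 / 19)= 57 / 782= 0.07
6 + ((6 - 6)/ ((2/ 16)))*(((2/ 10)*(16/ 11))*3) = 6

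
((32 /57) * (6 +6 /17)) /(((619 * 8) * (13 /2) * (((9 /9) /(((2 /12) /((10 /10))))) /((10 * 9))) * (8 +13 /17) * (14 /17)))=36720 /159467399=0.00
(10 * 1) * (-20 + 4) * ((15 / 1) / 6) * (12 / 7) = -4800 / 7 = -685.71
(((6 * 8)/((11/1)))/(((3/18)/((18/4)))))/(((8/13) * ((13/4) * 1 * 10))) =324/55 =5.89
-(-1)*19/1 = 19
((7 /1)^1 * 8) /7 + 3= 11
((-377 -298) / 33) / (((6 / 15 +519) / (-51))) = 57375 / 28567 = 2.01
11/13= 0.85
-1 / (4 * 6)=-1 / 24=-0.04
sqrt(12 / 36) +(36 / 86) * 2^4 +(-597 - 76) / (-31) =sqrt(3) / 3 +37867 / 1333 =28.98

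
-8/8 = -1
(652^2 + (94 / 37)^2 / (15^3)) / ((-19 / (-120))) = 15713119222688 / 5852475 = 2684867.38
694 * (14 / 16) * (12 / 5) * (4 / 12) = 2429 / 5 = 485.80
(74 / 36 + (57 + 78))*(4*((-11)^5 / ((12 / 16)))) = -3178502536 / 27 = -117722316.15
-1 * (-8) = 8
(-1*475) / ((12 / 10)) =-2375 / 6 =-395.83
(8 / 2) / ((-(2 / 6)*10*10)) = -3 / 25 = -0.12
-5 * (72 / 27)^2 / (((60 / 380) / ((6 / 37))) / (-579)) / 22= 1173440 / 1221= 961.05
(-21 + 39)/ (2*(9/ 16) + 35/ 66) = 4752/ 437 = 10.87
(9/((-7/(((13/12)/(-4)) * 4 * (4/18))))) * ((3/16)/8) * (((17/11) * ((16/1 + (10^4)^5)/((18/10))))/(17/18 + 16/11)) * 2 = 519266917293233082.79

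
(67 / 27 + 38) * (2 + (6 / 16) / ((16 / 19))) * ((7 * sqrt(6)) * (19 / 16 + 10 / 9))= 792666553 * sqrt(6) / 497664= 3901.48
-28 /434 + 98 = 3036 /31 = 97.94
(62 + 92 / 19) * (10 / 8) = 3175 / 38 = 83.55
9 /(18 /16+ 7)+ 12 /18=346 /195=1.77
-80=-80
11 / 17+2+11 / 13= 772 / 221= 3.49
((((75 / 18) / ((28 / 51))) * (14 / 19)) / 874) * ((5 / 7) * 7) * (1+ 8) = 0.29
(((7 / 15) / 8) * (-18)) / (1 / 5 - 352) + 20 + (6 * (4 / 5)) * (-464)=-77649191 / 35180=-2207.20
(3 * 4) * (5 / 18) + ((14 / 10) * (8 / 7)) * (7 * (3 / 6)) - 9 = -1 / 15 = -0.07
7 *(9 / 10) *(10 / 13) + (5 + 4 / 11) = 1460 / 143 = 10.21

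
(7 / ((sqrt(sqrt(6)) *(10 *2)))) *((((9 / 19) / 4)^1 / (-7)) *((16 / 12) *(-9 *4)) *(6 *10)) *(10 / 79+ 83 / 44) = 188919 *6^(3 / 4) / 33022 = 21.93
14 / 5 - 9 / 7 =53 / 35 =1.51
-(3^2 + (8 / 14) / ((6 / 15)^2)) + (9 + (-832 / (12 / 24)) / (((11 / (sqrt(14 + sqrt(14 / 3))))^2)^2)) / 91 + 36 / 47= -2246261903 / 187858671-512 * sqrt(42) / 43923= -12.03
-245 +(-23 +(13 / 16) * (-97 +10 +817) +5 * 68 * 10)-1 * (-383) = 32865 / 8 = 4108.12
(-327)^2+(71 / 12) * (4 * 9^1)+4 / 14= 749996 / 7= 107142.29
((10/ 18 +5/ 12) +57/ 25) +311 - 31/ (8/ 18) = 55013/ 225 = 244.50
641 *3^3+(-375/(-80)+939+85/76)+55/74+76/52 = 2669174461/146224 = 18254.01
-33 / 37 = -0.89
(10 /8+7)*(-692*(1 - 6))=28545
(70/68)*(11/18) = 385/612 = 0.63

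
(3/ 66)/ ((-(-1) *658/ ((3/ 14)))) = 3/ 202664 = 0.00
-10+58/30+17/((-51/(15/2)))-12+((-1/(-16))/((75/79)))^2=-32489759/1440000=-22.56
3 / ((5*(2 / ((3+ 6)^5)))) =177147 / 10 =17714.70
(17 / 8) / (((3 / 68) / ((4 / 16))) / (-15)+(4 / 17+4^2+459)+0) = 1445 / 323152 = 0.00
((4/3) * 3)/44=1/11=0.09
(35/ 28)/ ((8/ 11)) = 55/ 32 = 1.72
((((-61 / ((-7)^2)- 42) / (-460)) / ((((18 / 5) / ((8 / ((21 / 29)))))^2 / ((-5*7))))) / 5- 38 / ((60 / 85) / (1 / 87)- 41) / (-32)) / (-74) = 196024452997 / 2362820126688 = 0.08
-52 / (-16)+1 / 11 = 147 / 44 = 3.34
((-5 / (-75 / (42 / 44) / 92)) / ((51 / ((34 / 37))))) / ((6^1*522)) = 161 / 4780215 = 0.00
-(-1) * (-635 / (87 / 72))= -15240 / 29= -525.52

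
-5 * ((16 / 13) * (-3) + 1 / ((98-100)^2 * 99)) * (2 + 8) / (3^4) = 474875 / 208494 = 2.28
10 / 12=5 / 6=0.83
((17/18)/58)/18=17/18792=0.00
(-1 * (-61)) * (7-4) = 183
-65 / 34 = -1.91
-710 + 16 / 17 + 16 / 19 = -228754 / 323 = -708.22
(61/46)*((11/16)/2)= 671/1472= 0.46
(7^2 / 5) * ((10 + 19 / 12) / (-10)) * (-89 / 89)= 6811 / 600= 11.35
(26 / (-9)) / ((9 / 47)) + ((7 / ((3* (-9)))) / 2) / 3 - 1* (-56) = 2207 / 54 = 40.87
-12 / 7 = -1.71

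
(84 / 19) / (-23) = -84 / 437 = -0.19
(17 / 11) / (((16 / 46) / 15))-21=4017 / 88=45.65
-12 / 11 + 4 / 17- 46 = -8762 / 187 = -46.86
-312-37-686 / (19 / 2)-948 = -26015 / 19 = -1369.21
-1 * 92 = -92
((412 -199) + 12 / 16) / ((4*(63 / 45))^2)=21375 / 3136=6.82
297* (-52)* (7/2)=-54054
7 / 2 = 3.50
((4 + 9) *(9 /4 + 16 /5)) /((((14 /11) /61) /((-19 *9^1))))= -162587997 /280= -580671.42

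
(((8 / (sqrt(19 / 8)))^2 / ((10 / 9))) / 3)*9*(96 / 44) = 165888 / 1045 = 158.74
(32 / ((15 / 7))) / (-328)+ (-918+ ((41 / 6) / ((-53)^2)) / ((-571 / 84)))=-918.05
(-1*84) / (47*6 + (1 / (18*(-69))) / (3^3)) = -0.30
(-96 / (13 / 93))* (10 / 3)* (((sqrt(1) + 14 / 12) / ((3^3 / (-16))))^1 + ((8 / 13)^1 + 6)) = -55690880 / 4563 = -12204.88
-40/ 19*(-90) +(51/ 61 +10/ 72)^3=38310559624799/ 201210485184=190.40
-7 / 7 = -1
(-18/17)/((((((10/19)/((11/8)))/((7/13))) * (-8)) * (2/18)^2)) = 1066527/70720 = 15.08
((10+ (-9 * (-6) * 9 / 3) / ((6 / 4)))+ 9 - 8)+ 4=123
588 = 588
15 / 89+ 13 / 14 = 1367 / 1246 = 1.10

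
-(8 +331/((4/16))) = -1332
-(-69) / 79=69 / 79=0.87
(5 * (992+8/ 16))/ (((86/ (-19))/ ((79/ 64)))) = -14897425/ 11008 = -1353.33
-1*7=-7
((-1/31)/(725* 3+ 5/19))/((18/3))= -19/7687380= -0.00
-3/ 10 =-0.30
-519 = -519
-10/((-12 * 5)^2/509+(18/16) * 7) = -40720/60867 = -0.67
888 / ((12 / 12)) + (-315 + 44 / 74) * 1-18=20557 / 37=555.59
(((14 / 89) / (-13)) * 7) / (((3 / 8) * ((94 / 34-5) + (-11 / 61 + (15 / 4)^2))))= -13008128 / 670753395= -0.02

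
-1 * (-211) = 211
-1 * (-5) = 5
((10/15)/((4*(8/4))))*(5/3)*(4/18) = 5/162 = 0.03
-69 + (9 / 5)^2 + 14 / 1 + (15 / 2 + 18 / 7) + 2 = -13891 / 350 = -39.69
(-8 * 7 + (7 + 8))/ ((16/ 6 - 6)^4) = -3321/ 10000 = -0.33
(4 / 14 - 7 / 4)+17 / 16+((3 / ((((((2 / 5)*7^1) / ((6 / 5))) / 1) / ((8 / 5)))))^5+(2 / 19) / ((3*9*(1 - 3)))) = 36.44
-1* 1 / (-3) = 1 / 3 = 0.33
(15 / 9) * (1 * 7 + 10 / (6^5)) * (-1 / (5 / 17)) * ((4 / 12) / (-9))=1.47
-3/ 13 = -0.23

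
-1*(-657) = 657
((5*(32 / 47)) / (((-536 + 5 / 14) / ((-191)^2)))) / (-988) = 20429360 / 87055891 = 0.23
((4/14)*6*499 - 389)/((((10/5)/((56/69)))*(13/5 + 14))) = 65300/5727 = 11.40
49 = 49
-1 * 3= -3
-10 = -10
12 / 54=2 / 9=0.22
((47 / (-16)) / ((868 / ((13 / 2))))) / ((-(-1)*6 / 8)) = -611 / 20832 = -0.03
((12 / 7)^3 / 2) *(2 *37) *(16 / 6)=170496 / 343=497.07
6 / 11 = 0.55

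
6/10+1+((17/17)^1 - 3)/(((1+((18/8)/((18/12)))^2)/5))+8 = 424/65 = 6.52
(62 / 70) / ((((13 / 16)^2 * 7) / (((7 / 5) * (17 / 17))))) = 7936 / 29575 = 0.27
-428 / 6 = -214 / 3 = -71.33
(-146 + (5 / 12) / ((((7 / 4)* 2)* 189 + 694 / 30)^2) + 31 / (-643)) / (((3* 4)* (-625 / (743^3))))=1354100811454249695154 / 169531178126875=7987326.15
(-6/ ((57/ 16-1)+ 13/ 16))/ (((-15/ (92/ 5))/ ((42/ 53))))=1.73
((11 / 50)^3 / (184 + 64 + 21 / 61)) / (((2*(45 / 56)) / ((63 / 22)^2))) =2071377 / 9468125000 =0.00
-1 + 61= 60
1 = 1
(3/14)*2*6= 18/7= 2.57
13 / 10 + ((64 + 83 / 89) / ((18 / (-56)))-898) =-8800687 / 8010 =-1098.71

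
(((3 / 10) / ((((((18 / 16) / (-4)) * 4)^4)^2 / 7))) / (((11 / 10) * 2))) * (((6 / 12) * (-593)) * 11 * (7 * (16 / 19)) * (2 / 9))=-3899964522496 / 2453663097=-1589.45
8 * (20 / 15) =32 / 3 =10.67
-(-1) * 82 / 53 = 82 / 53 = 1.55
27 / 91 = 0.30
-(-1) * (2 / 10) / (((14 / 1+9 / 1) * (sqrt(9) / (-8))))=-8 / 345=-0.02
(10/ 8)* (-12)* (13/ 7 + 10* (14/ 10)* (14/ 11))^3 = -52158988125/ 456533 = -114250.20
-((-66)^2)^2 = -18974736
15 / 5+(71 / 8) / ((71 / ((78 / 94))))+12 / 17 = 24351 / 6392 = 3.81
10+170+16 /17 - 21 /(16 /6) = 23537 /136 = 173.07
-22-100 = -122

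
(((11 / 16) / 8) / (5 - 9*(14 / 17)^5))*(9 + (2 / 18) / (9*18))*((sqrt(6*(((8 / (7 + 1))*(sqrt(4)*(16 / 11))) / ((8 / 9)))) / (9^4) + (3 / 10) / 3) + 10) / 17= 1096046083*sqrt(66) / 460974950487936 + 1217707198213 / 4215591682560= 0.29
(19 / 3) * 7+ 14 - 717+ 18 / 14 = -13805 / 21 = -657.38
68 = 68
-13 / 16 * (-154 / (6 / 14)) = 7007 / 24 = 291.96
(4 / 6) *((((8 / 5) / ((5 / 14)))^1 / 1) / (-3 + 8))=0.60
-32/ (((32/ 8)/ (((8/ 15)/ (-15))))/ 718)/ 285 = 45952/ 64125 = 0.72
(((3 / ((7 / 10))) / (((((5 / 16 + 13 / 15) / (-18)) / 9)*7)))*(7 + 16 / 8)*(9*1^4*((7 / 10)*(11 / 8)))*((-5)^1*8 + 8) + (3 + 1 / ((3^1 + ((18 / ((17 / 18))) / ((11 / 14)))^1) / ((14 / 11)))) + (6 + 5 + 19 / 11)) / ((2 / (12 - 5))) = 23309081986739 / 31733922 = 734516.27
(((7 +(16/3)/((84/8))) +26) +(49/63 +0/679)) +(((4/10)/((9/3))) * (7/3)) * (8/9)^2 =881072/25515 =34.53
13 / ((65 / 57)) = 57 / 5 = 11.40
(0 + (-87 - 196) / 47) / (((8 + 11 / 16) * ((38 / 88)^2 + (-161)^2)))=-8766208 / 327848263261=-0.00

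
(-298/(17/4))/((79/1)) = -1192/1343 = -0.89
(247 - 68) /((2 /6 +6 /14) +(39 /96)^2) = 3849216 /19933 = 193.11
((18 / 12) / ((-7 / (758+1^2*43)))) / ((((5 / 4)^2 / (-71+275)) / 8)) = -31373568 / 175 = -179277.53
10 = 10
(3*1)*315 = 945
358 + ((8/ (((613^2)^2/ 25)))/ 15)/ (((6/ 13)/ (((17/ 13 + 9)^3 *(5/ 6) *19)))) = 230661651825425794/ 644306283630243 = 358.00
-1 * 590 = -590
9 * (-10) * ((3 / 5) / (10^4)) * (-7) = 189 / 5000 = 0.04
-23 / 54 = -0.43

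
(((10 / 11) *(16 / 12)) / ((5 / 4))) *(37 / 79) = 1184 / 2607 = 0.45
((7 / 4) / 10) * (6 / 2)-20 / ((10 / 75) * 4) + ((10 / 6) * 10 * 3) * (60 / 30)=2521 / 40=63.02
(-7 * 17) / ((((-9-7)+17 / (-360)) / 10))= 428400 / 5777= 74.16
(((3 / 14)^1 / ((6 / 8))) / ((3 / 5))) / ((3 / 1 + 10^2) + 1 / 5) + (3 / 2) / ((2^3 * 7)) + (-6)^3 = -9360943 / 43344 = -215.97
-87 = -87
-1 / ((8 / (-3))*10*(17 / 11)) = 33 / 1360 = 0.02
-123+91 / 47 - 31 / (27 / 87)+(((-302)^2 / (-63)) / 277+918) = 189143167 / 273399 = 691.82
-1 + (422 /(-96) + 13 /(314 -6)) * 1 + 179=641797 /3696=173.65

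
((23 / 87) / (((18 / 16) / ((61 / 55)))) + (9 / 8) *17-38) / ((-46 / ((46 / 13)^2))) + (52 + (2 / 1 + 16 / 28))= 12153257783 / 203783580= 59.64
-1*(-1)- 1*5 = -4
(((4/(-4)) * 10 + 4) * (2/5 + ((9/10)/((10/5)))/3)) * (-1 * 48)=792/5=158.40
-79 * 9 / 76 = -711 / 76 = -9.36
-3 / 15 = -1 / 5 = -0.20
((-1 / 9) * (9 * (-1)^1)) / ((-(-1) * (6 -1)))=0.20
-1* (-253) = 253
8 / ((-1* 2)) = -4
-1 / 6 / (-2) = 1 / 12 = 0.08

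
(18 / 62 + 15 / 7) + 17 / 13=10553 / 2821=3.74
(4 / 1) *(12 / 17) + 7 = 9.82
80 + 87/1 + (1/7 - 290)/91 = 104350/637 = 163.81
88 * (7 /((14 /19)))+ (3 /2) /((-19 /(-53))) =31927 /38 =840.18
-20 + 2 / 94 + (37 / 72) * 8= -6712 / 423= -15.87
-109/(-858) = 109/858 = 0.13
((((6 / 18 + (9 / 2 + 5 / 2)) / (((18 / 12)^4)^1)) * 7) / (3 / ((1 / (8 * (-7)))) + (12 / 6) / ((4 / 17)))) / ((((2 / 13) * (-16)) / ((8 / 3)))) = 1456 / 21141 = 0.07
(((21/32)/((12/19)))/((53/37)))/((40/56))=34447/33920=1.02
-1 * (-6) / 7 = 6 / 7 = 0.86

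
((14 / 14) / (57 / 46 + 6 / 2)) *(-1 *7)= -322 / 195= -1.65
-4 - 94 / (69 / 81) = -2630 / 23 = -114.35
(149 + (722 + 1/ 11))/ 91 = 9582/ 1001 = 9.57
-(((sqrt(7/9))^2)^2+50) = -4099/81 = -50.60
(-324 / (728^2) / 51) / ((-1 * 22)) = 27 / 49553504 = 0.00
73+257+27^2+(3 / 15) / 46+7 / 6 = 365759 / 345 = 1060.17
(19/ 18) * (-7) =-7.39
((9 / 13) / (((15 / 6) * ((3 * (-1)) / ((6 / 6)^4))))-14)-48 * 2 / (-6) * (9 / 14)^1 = -1732 / 455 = -3.81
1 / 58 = 0.02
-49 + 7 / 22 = -1071 / 22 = -48.68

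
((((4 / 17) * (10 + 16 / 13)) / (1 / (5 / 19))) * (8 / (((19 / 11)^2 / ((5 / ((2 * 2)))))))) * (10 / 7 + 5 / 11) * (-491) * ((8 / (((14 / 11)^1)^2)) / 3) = -5534015828000 / 1559798331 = -3547.90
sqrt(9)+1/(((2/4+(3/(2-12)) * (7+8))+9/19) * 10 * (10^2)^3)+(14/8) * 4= 6699999981/670000000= 10.00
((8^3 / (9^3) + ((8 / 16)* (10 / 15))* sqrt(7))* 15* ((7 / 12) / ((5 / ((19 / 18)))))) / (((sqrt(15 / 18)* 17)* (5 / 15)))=0.57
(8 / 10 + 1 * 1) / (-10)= -9 / 50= -0.18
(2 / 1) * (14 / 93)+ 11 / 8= 1247 / 744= 1.68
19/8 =2.38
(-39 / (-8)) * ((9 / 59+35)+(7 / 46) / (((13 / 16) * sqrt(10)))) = 21 * sqrt(10) / 230+40443 / 236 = 171.66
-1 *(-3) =3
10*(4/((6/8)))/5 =10.67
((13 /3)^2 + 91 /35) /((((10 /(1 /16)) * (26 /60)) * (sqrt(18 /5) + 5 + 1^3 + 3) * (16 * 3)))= 37 /49536 -37 * sqrt(10) /743040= 0.00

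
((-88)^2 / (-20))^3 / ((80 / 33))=-14966147328 / 625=-23945835.72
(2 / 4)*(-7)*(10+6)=-56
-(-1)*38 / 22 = 19 / 11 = 1.73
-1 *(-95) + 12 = 107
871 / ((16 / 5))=4355 / 16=272.19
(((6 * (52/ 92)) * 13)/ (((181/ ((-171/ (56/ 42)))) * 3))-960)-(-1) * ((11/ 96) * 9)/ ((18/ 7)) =-775326521/ 799296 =-970.01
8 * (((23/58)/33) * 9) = 276/319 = 0.87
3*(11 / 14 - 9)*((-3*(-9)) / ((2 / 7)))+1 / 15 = -139721 / 60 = -2328.68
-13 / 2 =-6.50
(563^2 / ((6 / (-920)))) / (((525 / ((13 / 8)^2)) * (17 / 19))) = -23409111557 / 85680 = -273215.59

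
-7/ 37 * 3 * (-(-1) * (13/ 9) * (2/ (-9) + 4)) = -3094/ 999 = -3.10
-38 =-38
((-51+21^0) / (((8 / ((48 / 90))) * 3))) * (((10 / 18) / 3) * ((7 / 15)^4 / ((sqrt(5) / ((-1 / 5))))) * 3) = 4802 * sqrt(5) / 4100625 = 0.00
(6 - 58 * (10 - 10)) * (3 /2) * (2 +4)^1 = 54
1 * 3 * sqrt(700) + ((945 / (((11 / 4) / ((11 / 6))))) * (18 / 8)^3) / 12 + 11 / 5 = 30 * sqrt(7) + 384133 / 640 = 679.58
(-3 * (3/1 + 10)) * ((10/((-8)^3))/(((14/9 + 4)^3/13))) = 369603/6400000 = 0.06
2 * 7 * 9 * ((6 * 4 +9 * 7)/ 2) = 5481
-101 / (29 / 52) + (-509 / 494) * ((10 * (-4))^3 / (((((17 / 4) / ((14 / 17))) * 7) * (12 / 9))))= 2459208484 / 2070107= 1187.96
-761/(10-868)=761/858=0.89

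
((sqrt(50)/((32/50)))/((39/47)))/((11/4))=5875 * sqrt(2)/1716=4.84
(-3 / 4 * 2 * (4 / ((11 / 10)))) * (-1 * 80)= 4800 / 11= 436.36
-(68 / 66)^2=-1156 / 1089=-1.06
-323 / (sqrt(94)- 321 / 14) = 63308 * sqrt(94) / 84617 + 1451562 / 84617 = 24.41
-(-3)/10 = 3/10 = 0.30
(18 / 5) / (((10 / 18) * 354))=27 / 1475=0.02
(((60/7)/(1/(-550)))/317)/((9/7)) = -11000/951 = -11.57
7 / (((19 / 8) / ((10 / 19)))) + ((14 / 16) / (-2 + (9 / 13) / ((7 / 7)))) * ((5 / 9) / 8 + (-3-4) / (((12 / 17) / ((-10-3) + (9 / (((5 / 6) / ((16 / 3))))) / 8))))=-653616481 / 17674560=-36.98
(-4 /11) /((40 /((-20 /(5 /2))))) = 4 /55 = 0.07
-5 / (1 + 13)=-5 / 14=-0.36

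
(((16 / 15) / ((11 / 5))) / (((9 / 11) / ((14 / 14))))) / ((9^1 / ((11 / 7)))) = 176 / 1701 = 0.10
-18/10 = -9/5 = -1.80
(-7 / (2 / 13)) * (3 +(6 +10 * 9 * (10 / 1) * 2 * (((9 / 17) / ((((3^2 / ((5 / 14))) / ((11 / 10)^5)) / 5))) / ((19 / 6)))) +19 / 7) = -63415261 / 12920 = -4908.30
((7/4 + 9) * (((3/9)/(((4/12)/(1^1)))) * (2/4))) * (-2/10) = -43/40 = -1.08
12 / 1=12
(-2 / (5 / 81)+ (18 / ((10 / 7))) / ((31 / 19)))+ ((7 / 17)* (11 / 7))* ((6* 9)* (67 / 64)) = 200709 / 16864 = 11.90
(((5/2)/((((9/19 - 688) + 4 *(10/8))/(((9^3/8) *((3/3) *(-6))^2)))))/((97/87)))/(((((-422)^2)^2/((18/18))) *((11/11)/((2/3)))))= -18075555/79785603723396352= -0.00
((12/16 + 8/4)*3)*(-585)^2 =11293425/4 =2823356.25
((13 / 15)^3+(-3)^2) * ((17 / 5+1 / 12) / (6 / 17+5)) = 28932079 / 4606875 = 6.28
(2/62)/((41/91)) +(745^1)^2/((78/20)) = 7054371299/49569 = 142314.17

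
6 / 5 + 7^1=41 / 5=8.20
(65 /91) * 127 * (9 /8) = 5715 /56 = 102.05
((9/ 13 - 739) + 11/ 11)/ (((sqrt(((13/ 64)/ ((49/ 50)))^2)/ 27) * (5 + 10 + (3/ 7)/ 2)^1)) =-5334336/ 845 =-6312.82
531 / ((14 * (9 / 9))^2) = 531 / 196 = 2.71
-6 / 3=-2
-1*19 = -19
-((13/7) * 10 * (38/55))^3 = -964430272/456533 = -2112.51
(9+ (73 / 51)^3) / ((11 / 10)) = 15828760 / 1459161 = 10.85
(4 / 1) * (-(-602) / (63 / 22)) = 7568 / 9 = 840.89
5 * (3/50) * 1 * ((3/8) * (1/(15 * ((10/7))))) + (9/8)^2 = 10167/8000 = 1.27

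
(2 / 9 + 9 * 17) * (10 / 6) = 6895 / 27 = 255.37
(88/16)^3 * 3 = 3993/8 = 499.12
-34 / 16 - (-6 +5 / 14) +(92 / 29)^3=48411161 / 1365784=35.45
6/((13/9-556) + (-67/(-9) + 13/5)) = -270/24503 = -0.01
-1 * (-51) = 51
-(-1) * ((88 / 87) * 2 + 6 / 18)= 205 / 87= 2.36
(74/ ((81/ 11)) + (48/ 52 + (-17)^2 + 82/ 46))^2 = 53409874938436/ 586559961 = 91056.12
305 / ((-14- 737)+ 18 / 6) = -305 / 748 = -0.41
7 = 7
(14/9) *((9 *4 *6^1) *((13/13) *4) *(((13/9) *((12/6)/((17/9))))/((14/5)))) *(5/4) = 15600/17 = 917.65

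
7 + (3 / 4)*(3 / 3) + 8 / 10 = 171 / 20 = 8.55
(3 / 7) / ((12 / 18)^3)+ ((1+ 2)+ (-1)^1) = 193 / 56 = 3.45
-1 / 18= -0.06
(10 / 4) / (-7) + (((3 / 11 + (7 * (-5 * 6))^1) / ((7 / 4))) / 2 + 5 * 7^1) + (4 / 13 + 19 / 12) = -23.39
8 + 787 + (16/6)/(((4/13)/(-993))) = -7811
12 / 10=6 / 5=1.20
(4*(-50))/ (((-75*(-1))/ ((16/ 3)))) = -128/ 9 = -14.22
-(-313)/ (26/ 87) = 27231/ 26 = 1047.35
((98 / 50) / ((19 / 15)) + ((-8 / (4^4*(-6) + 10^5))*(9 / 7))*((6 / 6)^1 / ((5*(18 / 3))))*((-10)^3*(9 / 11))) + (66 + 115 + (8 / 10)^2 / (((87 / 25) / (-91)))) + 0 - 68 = 191542299481 / 1958218185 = 97.81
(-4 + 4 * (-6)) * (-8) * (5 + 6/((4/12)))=5152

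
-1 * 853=-853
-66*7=-462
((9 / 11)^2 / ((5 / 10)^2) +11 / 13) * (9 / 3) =16629 / 1573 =10.57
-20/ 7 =-2.86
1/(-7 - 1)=-1/8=-0.12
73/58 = 1.26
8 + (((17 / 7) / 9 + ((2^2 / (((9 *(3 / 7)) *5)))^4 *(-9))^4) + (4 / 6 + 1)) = 129033383455087264768631365663522 / 12985787691253433472747802734375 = 9.94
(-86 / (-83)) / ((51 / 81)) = 2322 / 1411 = 1.65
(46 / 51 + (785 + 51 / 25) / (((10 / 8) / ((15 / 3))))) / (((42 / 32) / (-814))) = -52292063296 / 26775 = -1953018.24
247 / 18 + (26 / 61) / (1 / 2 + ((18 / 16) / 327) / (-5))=34841339 / 2390346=14.58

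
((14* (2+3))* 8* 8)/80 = 56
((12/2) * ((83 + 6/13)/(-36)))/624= -1085/48672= -0.02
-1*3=-3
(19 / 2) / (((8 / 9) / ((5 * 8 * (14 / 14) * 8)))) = 3420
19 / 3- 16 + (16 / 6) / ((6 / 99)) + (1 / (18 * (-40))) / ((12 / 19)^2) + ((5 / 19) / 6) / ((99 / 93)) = 744790471 / 21669120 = 34.37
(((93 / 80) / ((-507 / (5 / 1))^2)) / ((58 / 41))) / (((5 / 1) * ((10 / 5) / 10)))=6355 / 79513824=0.00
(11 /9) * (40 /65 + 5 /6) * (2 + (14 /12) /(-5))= 65879 /21060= 3.13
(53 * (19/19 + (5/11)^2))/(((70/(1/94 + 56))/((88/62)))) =8148114/112189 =72.63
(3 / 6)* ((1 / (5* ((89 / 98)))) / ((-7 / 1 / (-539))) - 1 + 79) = 21128 / 445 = 47.48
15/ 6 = 5/ 2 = 2.50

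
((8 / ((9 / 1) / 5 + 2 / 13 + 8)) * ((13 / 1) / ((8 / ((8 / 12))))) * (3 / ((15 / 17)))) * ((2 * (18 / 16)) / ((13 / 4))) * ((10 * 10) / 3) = 44200 / 647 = 68.32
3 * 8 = 24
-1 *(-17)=17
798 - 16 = 782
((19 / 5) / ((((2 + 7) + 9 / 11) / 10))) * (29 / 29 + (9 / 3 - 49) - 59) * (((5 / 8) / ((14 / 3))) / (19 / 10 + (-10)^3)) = 0.05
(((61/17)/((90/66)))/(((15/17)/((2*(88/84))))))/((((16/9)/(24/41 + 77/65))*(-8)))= -34816177/44772000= -0.78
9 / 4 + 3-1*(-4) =37 / 4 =9.25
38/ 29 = 1.31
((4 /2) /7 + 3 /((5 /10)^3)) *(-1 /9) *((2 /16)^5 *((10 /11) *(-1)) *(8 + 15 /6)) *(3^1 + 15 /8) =5525 /1441792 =0.00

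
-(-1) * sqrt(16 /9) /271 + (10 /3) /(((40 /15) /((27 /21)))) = 36697 /22764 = 1.61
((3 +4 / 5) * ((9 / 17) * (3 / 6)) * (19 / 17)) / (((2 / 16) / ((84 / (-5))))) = -1091664 / 7225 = -151.10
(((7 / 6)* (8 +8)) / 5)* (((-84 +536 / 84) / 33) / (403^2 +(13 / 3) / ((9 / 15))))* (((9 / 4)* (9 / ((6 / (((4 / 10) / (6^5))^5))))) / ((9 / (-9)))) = 163 / 2480124011895474359500800000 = 0.00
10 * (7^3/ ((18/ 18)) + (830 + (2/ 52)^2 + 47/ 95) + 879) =20524.96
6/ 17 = 0.35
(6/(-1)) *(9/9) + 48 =42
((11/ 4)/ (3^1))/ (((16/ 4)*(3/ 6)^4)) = 11/ 3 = 3.67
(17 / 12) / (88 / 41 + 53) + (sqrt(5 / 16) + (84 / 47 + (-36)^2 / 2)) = sqrt(5) / 4 + 48743767 / 75012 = 650.37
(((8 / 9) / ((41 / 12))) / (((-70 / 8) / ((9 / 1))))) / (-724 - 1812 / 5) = 48 / 194873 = 0.00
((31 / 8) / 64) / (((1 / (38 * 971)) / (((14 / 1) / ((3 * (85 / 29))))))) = 116099557 / 32640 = 3556.97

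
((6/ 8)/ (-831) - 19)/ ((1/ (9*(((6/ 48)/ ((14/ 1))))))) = -189477/ 124096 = -1.53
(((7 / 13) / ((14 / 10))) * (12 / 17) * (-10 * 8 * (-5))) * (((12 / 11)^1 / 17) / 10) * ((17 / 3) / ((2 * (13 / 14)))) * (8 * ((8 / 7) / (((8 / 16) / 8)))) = 9830400 / 31603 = 311.06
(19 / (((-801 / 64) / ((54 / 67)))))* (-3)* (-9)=-196992 / 5963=-33.04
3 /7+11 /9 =104 /63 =1.65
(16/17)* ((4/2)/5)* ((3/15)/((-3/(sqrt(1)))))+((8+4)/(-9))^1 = -1732/1275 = -1.36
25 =25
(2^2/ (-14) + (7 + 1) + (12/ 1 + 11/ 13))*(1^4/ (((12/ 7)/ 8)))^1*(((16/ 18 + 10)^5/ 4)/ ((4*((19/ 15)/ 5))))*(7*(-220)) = -81390723395366000/ 14585103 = -5580401001.99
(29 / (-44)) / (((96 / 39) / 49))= -18473 / 1408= -13.12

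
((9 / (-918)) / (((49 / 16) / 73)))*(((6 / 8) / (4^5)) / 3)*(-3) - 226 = -96388023 / 426496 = -226.00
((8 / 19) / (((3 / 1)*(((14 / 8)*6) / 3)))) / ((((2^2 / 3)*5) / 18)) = 72 / 665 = 0.11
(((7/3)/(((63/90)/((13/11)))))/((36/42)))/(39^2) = 35/11583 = 0.00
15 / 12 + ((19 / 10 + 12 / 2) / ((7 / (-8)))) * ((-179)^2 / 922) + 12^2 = -10875477 / 64540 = -168.51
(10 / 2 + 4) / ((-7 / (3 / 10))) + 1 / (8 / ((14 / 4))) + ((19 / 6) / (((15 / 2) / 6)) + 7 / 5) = 1339 / 336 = 3.99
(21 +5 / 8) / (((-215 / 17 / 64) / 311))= -7317208 / 215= -34033.53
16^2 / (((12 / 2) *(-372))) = -0.11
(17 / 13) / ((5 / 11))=187 / 65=2.88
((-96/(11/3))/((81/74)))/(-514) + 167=4250165/25443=167.05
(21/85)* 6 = 126/85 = 1.48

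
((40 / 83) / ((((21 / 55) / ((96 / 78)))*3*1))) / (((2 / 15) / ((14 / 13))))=176000 / 42081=4.18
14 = 14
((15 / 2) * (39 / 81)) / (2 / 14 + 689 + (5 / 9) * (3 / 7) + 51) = 35 / 7176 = 0.00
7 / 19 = 0.37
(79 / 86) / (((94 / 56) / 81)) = 89586 / 2021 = 44.33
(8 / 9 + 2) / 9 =26 / 81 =0.32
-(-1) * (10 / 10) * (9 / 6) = 3 / 2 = 1.50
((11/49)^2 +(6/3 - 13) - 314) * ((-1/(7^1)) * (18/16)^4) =1279729611/17210368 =74.36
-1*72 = -72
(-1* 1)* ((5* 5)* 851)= -21275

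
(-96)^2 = 9216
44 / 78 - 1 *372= -14486 / 39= -371.44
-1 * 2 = -2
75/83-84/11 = -6.73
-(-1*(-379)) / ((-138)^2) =-379 / 19044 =-0.02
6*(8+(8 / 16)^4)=387 / 8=48.38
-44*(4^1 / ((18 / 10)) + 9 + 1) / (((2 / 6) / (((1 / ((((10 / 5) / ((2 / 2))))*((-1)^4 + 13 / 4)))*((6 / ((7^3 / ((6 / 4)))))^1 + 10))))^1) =-1903.02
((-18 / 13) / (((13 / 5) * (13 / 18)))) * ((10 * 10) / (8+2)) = -16200 / 2197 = -7.37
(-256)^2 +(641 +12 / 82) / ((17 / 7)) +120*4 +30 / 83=3834385273 / 57851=66280.36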